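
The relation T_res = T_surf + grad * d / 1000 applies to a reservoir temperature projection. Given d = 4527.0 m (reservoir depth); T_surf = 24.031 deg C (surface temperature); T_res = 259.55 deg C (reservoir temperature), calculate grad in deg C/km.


grad = (T_res - T_surf) / d * 1000
grad = (259.55 - 24.031) / 4527.0 * 1000
grad = 52.025 deg C/km


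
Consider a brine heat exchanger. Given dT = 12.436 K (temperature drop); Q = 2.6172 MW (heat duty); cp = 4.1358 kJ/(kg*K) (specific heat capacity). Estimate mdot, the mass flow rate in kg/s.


mdot = Q * 1000 / (cp * dT)
mdot = 2.6172 * 1000 / (4.1358 * 12.436)
mdot = 50.886 kg/s


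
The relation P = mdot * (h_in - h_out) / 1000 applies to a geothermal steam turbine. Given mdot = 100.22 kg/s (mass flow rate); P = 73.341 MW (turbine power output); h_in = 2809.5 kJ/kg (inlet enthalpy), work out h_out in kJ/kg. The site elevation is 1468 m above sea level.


h_out = h_in - P * 1000 / mdot
h_out = 2809.5 - 73.341 * 1000 / 100.22
h_out = 2077.7 kJ/kg


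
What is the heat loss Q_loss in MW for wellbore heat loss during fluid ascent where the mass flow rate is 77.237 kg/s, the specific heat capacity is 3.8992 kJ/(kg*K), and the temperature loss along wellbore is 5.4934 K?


Q_loss = mdot * cp * dT
Q_loss = 77.237 * 3.8992 * 5.4934
Q_loss = 1654.406 kW
Convert: 1654.406 kW * 0.001 = 1.6544 MW
Q_loss = 1.6544 MW


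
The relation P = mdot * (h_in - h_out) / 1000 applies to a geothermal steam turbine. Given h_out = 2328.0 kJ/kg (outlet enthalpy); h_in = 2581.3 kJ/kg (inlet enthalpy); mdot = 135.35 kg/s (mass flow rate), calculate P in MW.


P = mdot * (h_in - h_out) / 1000
P = 135.35 * (2581.3 - 2328.0) / 1000
P = 34.284 MW


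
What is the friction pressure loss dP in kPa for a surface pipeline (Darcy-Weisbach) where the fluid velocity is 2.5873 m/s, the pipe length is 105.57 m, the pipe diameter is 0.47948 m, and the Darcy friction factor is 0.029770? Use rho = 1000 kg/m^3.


dP = f * (L/D) * (rho*vel^2/2) / 1000
dP = 0.029770 * (105.57/0.47948) * (1000*2.5873^2/2) / 1000
dP = 21.939 kPa


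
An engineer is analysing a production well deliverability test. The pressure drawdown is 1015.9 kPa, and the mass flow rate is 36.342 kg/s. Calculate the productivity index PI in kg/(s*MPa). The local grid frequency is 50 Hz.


PI = mdot * 1000 / dP
PI = 36.342 * 1000 / 1015.9
PI = 35.773 kg/(s*MPa)


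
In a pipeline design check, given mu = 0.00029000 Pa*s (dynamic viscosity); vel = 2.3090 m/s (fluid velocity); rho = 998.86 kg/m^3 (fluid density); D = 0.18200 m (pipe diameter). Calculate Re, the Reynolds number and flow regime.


Step 1: Re = rho*vel*D/mu = 998.86*2.309*0.182/0.00029 = 1.4474e+06
Step 2: Re = 1.4474e+06 > 4000, so flow is turbulent.
Re = 1.4474e+06 (turbulent)


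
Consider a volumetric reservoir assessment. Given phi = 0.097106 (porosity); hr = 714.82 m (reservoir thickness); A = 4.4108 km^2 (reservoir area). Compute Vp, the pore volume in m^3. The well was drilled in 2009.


Vp = A * 1e6 * hr * phi
Vp = 4.4108 * 1e6 * 714.82 * 0.097106
Vp = 3.0617e+08 m^3


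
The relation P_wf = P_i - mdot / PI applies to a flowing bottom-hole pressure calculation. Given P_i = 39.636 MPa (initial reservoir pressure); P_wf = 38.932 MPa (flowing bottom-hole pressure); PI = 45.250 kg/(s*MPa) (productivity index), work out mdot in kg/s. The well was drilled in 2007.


mdot = (P_i - P_wf) * PI
mdot = (39.636 - 38.932) * 45.250
mdot = 31.856 kg/s


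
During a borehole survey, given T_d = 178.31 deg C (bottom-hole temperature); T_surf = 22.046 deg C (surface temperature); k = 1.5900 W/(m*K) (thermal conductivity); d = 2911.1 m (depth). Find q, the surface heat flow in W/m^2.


Step 1: grad = (T_d - T_surf)/d * 1000 = (178.31 - 22.046)/2911.1 * 1000 = 53.67868 deg C/km
Step 2: q = k * grad / 1000 = 1.59 * 53.67868 / 1000 = 0.085349 W/m^2
q = 0.085349 W/m^2


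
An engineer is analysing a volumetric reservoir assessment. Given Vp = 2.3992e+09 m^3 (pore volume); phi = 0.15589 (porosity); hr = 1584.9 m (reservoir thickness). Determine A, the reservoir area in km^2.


A = Vp / (1e6 * hr * phi)
A = 2.3992e+09 / (1e6 * 1584.9 * 0.15589)
A = 9.7106 km^2


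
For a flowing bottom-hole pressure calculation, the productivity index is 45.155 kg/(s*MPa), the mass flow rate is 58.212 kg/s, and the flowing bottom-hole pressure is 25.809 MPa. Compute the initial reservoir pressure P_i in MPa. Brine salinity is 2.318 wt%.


P_i = P_wf + mdot / PI
P_i = 25.809 + 58.212 / 45.155
P_i = 27.098 MPa


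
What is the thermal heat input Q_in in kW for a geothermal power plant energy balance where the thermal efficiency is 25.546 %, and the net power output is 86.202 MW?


Q_in = W_net / (eta / 100)
Q_in = 86.202 / (25.546 / 100)
Q_in = 337.4383 MW
Convert: 337.4383 MW * 1000.0 = 3.3744e+05 kW
Q_in = 3.3744e+05 kW


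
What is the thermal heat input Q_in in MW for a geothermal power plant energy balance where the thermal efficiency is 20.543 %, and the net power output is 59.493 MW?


Q_in = W_net / (eta / 100)
Q_in = 59.493 / (20.543 / 100)
Q_in = 289.60 MW


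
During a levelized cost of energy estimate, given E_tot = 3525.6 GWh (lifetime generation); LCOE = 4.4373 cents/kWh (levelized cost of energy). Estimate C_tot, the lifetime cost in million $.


C_tot = LCOE / 100 * E_tot
C_tot = 4.4373 / 100 * 3525.6
C_tot = 156.44 million $


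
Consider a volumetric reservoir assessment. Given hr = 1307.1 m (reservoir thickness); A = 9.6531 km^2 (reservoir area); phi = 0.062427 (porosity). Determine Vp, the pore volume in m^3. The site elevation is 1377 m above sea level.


Vp = A * 1e6 * hr * phi
Vp = 9.6531 * 1e6 * 1307.1 * 0.062427
Vp = 7.8768e+08 m^3


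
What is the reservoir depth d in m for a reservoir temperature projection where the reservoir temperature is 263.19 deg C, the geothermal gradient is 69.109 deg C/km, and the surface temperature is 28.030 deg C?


d = (T_res - T_surf) / grad * 1000
d = (263.19 - 28.030) / 69.109 * 1000
d = 3402.7 m


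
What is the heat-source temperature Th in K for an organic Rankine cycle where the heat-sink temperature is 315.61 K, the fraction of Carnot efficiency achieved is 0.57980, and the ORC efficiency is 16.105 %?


Th = Tc / (1 - (eta_orc/100)/f)
Th = 315.61 / (1 - (16.105/100)/0.57980)
Th = 436.99 K


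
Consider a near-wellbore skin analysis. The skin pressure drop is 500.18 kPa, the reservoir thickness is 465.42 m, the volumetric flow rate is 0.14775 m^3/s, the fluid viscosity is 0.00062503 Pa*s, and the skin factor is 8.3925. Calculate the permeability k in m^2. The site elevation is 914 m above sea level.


k = S*q*mu / (2*pi*dP_s*1000*hr)
k = 8.3925*0.14775*0.00062503 / (2*pi*500.18*1000*465.42)
k = 5.2987e-13 m^2


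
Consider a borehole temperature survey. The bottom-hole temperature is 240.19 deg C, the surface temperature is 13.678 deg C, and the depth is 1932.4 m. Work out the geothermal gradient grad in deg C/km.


grad = (T_d - T_surf) / d * 1000
grad = (240.19 - 13.678) / 1932.4 * 1000
grad = 117.22 deg C/km


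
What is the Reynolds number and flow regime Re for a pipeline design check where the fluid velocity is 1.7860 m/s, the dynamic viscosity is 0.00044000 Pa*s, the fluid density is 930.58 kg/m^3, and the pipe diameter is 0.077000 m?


Step 1: Re = rho*vel*D/mu = 930.58*1.786*0.077/0.00044 = 2.9085e+05
Step 2: Re = 2.9085e+05 > 4000, so flow is turbulent.
Re = 2.9085e+05 (turbulent)


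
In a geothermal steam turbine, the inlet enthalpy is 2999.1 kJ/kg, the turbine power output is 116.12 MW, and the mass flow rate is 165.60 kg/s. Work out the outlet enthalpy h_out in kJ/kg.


h_out = h_in - P * 1000 / mdot
h_out = 2999.1 - 116.12 * 1000 / 165.60
h_out = 2297.9 kJ/kg


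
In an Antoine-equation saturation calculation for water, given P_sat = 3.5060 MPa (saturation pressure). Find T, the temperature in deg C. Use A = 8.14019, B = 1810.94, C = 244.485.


T = B / (A - log10(P_sat * 760 / 0.101325)) - C
T = 1810.94 / (8.14019 - log10(3.5060 * 760 / 0.101325)) - 244.485
T = 242.29 deg C


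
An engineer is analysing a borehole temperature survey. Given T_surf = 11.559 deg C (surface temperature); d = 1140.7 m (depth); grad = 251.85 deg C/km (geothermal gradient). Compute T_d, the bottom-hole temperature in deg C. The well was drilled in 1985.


T_d = T_surf + grad * d / 1000
T_d = 11.559 + 251.85 * 1140.7 / 1000
T_d = 298.84 deg C


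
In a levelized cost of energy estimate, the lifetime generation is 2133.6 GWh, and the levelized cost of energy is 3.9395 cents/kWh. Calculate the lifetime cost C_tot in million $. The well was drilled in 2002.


C_tot = LCOE / 100 * E_tot
C_tot = 3.9395 / 100 * 2133.6
C_tot = 84.053 million $


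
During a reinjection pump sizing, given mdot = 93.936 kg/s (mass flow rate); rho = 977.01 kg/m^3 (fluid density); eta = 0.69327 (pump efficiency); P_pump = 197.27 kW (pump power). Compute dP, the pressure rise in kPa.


dP = P_pump * rho * eta / mdot
dP = 197.27 * 977.01 * 0.69327 / 93.936
dP = 1422.4 kPa


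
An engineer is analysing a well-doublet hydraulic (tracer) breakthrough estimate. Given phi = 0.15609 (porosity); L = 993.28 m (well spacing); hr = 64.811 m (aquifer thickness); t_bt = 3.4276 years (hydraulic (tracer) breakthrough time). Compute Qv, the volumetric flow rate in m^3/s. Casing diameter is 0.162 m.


Qv = pi*hr*phi*L^2 / (3*t_bt*365.25*86400)
Qv = pi*64.811*0.15609*993.28^2 / (3*3.4276*365.25*86400)
Qv = 0.096628 m^3/s


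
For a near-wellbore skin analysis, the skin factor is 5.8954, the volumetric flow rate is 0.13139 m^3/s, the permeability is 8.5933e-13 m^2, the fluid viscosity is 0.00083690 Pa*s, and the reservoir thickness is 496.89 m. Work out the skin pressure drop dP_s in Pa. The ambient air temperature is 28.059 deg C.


dP_s = S * q * mu / (2*pi*k*hr) / 1000
dP_s = 5.8954 * 0.13139 * 0.00083690 / (2*pi*8.5933e-13*496.89) / 1000
dP_s = 241.6290 kPa
Convert: 241.6290 kPa * 1000.0 = 2.4163e+05 Pa
dP_s = 2.4163e+05 Pa


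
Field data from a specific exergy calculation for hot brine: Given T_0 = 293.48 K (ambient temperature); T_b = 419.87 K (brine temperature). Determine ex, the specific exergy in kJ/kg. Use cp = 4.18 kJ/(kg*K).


ex = cp * ((T_b - T_0) - T_0 * ln(T_b/T_0))
ex = 4.18 * ((419.87 - 293.48) - 293.48 * ln(419.87/293.48))
ex = 88.969 kJ/kg


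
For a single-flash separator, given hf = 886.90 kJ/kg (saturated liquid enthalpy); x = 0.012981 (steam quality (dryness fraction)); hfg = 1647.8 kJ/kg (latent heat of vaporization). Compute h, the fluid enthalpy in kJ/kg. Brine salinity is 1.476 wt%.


h = hf + x * hfg
h = 886.90 + 0.012981 * 1647.8
h = 908.29 kJ/kg


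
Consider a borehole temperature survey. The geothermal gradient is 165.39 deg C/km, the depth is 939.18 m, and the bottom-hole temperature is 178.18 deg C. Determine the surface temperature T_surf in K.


T_surf = T_d - grad * d / 1000
T_surf = 178.18 - 165.39 * 939.18 / 1000
T_surf = 22.84902 deg C
Convert to K: 22.84902 + 273.15 = 296.00 K
T_surf = 296.00 K


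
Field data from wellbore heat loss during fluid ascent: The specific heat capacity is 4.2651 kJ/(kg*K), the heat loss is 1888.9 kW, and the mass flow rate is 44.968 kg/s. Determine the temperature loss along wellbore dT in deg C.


dT = Q_loss / (mdot * cp)
dT = 1888.9 / (44.968 * 4.2651)
dT = 9.848638 K
Convert (temperature difference, 1 K = 1 deg C): 9.848638 K = 9.848638 deg C
dT = 9.8486 deg C


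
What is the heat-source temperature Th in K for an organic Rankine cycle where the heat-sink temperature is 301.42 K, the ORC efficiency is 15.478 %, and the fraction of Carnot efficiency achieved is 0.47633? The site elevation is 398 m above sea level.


Th = Tc / (1 - (eta_orc/100)/f)
Th = 301.42 / (1 - (15.478/100)/0.47633)
Th = 446.51 K


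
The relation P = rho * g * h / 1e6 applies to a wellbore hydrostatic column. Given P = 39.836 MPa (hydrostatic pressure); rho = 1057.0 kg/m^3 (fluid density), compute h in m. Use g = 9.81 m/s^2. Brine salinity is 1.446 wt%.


h = P * 1e6 / (g * rho)
h = 39.836 * 1e6 / (9.81 * 1057.0)
h = 3841.8 m


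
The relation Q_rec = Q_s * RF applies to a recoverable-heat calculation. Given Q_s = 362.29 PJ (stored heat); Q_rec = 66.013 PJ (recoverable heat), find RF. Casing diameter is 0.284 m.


RF = Q_rec / Q_s
RF = 66.013 / 362.29
RF = 0.18221


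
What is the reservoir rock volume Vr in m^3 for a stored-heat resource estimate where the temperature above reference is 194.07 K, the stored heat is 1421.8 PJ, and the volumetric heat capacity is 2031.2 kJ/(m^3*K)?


Vr = Q_s * 1e12 / (rhoc * dT)
Vr = 1421.8 * 1e12 / (2031.2 * 194.07)
Vr = 3.6068e+09 m^3


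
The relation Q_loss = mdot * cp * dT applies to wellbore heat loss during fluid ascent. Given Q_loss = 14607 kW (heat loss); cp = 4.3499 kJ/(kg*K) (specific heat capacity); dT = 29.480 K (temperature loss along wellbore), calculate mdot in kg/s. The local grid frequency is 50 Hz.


mdot = Q_loss / (cp * dT)
mdot = 14607 / (4.3499 * 29.480)
mdot = 113.91 kg/s


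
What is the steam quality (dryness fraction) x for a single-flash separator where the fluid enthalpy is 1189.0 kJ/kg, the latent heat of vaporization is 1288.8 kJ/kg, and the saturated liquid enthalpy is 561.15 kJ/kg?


x = (h - hf) / hfg
x = (1189.0 - 561.15) / 1288.8
x = 0.48716


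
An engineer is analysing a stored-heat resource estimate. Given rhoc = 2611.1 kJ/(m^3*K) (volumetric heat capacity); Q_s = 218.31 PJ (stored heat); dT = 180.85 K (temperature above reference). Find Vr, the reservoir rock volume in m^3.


Vr = Q_s * 1e12 / (rhoc * dT)
Vr = 218.31 * 1e12 / (2611.1 * 180.85)
Vr = 4.6231e+08 m^3


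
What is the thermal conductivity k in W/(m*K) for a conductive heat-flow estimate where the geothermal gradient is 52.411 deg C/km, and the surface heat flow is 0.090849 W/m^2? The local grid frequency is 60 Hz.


k = q * 1000 / grad
k = 0.090849 * 1000 / 52.411
k = 1.7334 W/(m*K)


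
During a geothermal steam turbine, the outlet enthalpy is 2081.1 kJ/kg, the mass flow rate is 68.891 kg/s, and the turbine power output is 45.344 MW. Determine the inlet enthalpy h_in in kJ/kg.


h_in = h_out + P * 1000 / mdot
h_in = 2081.1 + 45.344 * 1000 / 68.891
h_in = 2739.3 kJ/kg


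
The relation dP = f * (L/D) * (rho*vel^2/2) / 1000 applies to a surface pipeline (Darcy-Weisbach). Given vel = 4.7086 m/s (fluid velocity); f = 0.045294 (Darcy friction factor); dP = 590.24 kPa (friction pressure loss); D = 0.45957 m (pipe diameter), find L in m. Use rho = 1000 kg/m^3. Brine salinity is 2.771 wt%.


L = dP*1000*D / (f*rho*vel^2/2)
L = 590.24*1000*0.45957 / (0.045294*1000*4.7086^2/2)
L = 540.24 m


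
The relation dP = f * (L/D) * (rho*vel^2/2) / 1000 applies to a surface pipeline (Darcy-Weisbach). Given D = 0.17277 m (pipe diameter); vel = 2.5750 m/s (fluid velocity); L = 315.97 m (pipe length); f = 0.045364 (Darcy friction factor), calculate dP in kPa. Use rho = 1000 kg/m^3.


dP = f * (L/D) * (rho*vel^2/2) / 1000
dP = 0.045364 * (315.97/0.17277) * (1000*2.5750^2/2) / 1000
dP = 275.05 kPa


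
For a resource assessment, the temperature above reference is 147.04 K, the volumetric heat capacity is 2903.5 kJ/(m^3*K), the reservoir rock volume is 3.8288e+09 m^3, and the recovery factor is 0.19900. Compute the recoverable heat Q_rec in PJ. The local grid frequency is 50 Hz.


Step 1: Q_s = Vr*rhoc*dT/1e12 = 3.8288e+09*2903.5*147.04/1e12 = 1634.632 PJ
Step 2: Q_rec = Q_s * RF = 1634.632 * 0.199 = 325.29 PJ
Q_rec = 325.29 PJ


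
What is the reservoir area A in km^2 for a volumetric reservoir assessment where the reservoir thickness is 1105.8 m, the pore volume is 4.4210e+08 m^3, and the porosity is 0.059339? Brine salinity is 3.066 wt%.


A = Vp / (1e6 * hr * phi)
A = 4.4210e+08 / (1e6 * 1105.8 * 0.059339)
A = 6.7376 km^2


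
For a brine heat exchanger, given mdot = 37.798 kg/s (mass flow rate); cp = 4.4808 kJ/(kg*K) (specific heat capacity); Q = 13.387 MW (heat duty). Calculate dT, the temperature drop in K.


dT = Q * 1000 / (mdot * cp)
dT = 13.387 * 1000 / (37.798 * 4.4808)
dT = 79.042 K


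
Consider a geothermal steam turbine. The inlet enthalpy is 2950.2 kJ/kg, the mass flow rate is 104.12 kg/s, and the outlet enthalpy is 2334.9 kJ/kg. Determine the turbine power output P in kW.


P = mdot * (h_in - h_out) / 1000
P = 104.12 * (2950.2 - 2334.9) / 1000
P = 64.06504 MW
Convert: 64.06504 MW * 1000.0 = 64065 kW
P = 64065 kW


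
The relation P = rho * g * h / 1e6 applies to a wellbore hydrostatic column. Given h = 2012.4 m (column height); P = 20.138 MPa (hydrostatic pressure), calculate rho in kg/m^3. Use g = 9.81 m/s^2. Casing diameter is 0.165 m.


rho = P * 1e6 / (g * h)
rho = 20.138 * 1e6 / (9.81 * 2012.4)
rho = 1020.1 kg/m^3


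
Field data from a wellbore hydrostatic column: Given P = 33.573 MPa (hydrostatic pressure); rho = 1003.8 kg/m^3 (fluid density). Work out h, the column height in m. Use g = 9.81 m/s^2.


h = P * 1e6 / (g * rho)
h = 33.573 * 1e6 / (9.81 * 1003.8)
h = 3409.4 m


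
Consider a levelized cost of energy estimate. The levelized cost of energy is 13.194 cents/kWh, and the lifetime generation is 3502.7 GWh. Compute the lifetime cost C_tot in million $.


C_tot = LCOE / 100 * E_tot
C_tot = 13.194 / 100 * 3502.7
C_tot = 462.15 million $


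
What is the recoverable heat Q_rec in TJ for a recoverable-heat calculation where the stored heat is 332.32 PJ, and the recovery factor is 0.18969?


Q_rec = Q_s * RF
Q_rec = 332.32 * 0.18969
Q_rec = 63.03778 PJ
Convert: 63.03778 PJ * 1000.0 = 63038 TJ
Q_rec = 63038 TJ


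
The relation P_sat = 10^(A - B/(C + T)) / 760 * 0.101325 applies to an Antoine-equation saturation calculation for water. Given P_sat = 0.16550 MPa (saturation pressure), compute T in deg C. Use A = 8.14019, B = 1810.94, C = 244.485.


T = B / (A - log10(P_sat * 760 / 0.101325)) - C
T = 1810.94 / (8.14019 - log10(0.16550 * 760 / 0.101325)) - 244.485
T = 114.38 deg C


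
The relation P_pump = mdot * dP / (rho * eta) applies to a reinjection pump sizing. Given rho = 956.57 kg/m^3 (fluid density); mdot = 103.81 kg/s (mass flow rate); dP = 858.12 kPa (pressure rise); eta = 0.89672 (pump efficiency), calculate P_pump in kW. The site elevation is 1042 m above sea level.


P_pump = mdot * dP / (rho * eta)
P_pump = 103.81 * 858.12 / (956.57 * 0.89672)
P_pump = 103.85 kW


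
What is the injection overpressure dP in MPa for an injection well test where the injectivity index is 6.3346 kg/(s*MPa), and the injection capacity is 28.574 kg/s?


dP = mdot * 1000 / II
dP = 28.574 * 1000 / 6.3346
dP = 4510.782 kPa
Convert: 4510.782 kPa * 0.001 = 4.5108 MPa
dP = 4.5108 MPa


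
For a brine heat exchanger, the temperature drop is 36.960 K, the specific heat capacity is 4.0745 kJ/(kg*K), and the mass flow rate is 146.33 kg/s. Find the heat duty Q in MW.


Q = mdot * cp * dT / 1000
Q = 146.33 * 4.0745 * 36.960 / 1000
Q = 22.036 MW


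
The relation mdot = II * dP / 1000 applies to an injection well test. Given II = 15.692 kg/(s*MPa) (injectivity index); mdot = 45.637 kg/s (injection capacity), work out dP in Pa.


dP = mdot * 1000 / II
dP = 45.637 * 1000 / 15.692
dP = 2908.297 kPa
Convert: 2908.297 kPa * 1000.0 = 2.9083e+06 Pa
dP = 2.9083e+06 Pa


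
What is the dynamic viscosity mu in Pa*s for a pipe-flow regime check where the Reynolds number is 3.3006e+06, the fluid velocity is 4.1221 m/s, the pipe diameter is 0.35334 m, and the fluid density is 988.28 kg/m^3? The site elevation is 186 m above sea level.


mu = rho * vel * D / Re
mu = 988.28 * 4.1221 * 0.35334 / 3.3006e+06
mu = 0.00043611 Pa*s


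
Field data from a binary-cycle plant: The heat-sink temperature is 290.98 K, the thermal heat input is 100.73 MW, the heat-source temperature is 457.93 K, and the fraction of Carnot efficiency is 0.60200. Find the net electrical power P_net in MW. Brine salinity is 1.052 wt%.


Step 1: eta = (1 - Tc/Th)*f = (1 - 290.98/457.93)*0.602 = 0.2194744
Step 2: P_net = eta * Q_in = 0.2194744 * 100.73 = 22.108 MW
P_net = 22.108 MW


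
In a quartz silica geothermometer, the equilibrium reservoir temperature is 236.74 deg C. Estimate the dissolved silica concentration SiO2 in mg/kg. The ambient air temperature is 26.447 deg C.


SiO2 = 10^(5.19 - 1309/(T_eq + 273.15))
SiO2 = 10^(5.19 - 1309/(236.74 + 273.15))
SiO2 = 419.55 mg/kg


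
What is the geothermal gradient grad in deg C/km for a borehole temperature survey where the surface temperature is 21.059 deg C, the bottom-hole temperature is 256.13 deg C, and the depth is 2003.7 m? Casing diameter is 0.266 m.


grad = (T_d - T_surf) / d * 1000
grad = (256.13 - 21.059) / 2003.7 * 1000
grad = 117.32 deg C/km


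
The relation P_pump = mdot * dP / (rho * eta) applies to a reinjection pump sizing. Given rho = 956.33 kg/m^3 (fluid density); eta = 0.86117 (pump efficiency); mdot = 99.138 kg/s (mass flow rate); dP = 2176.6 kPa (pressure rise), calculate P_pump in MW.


P_pump = mdot * dP / (rho * eta)
P_pump = 99.138 * 2176.6 / (956.33 * 0.86117)
P_pump = 262.0126 kW
Convert: 262.0126 kW * 0.001 = 0.26201 MW
P_pump = 0.26201 MW


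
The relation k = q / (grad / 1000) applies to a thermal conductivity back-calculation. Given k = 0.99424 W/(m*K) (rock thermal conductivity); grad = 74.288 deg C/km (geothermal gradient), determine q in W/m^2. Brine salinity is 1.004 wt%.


q = k * grad / 1000
q = 0.99424 * 74.288 / 1000
q = 0.073860 W/m^2


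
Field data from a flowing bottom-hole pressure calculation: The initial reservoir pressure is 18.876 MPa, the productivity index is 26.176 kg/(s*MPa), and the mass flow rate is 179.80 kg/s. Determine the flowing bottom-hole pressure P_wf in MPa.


P_wf = P_i - mdot / PI
P_wf = 18.876 - 179.80 / 26.176
P_wf = 12.007 MPa


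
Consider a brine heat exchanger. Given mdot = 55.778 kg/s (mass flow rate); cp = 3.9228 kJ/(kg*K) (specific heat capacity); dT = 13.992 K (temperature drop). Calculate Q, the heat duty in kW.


Q = mdot * cp * dT / 1000
Q = 55.778 * 3.9228 * 13.992 / 1000
Q = 3.061533 MW
Convert: 3.061533 MW * 1000.0 = 3061.5 kW
Q = 3061.5 kW


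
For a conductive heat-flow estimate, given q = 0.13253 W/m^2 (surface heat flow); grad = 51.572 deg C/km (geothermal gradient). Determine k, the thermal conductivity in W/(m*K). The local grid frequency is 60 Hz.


k = q * 1000 / grad
k = 0.13253 * 1000 / 51.572
k = 2.5698 W/(m*K)


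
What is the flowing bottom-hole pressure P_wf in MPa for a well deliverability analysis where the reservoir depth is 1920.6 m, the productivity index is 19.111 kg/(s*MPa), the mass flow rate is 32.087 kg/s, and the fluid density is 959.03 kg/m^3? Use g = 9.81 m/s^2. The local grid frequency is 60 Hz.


Step 1: P_i = rho*g*h/1e6 = 959.03*9.81*1920.6/1e6 = 18.06917 MPa
Step 2: P_wf = P_i - mdot/PI = 18.06917 - 32.087/19.111 = 16.390 MPa
P_wf = 16.390 MPa


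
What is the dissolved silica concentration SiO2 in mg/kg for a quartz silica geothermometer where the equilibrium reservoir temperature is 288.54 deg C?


SiO2 = 10^(5.19 - 1309/(T_eq + 273.15))
SiO2 = 10^(5.19 - 1309/(288.54 + 273.15))
SiO2 = 723.66 mg/kg


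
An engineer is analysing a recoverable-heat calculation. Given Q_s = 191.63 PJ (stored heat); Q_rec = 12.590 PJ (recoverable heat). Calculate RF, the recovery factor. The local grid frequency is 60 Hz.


RF = Q_rec / Q_s
RF = 12.590 / 191.63
RF = 0.065700


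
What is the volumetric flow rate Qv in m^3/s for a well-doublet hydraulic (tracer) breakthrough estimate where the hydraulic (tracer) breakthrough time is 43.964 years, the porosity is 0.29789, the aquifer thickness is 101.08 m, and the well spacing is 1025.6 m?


Qv = pi*hr*phi*L^2 / (3*t_bt*365.25*86400)
Qv = pi*101.08*0.29789*1025.6^2 / (3*43.964*365.25*86400)
Qv = 0.023906 m^3/s


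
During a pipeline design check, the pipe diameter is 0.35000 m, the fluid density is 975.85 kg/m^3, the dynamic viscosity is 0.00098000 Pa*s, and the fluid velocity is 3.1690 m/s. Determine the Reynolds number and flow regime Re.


Step 1: Re = rho*vel*D/mu = 975.85*3.169*0.35/0.00098 = 1.1045e+06
Step 2: Re = 1.1045e+06 > 4000, so flow is turbulent.
Re = 1.1045e+06 (turbulent)


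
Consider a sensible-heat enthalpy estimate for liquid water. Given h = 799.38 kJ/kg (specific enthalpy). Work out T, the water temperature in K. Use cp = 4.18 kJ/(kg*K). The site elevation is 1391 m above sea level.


T = h / cp
T = 799.38 / 4.18
T = 191.2392 deg C
Convert to K: 191.2392 + 273.15 = 464.39 K
T = 464.39 K


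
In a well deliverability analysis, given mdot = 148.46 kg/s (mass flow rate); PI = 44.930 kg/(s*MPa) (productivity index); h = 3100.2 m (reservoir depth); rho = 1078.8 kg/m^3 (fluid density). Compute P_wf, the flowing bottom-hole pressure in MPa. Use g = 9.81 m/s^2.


Step 1: P_i = rho*g*h/1e6 = 1078.8*9.81*3100.2/1e6 = 32.80950 MPa
Step 2: P_wf = P_i - mdot/PI = 32.80950 - 148.46/44.93 = 29.505 MPa
P_wf = 29.505 MPa


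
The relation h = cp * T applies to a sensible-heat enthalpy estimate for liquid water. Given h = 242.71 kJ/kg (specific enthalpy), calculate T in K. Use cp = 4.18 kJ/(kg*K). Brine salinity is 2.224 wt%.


T = h / cp
T = 242.71 / 4.18
T = 58.06459 deg C
Convert to K: 58.06459 + 273.15 = 331.21 K
T = 331.21 K


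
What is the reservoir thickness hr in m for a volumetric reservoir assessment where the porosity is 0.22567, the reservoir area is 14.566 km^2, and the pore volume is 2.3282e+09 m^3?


hr = Vp / (A * 1e6 * phi)
hr = 2.3282e+09 / (14.566 * 1e6 * 0.22567)
hr = 708.28 m


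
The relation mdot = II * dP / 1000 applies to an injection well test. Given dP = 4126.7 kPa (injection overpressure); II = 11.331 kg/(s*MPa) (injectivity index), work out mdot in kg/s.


mdot = II * dP / 1000
mdot = 11.331 * 4126.7 / 1000
mdot = 46.760 kg/s


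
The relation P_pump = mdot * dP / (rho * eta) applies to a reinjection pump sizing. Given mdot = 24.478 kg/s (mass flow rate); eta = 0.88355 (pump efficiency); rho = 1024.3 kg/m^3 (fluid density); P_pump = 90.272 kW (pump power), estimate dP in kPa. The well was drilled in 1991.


dP = P_pump * rho * eta / mdot
dP = 90.272 * 1024.3 * 0.88355 / 24.478
dP = 3337.6 kPa


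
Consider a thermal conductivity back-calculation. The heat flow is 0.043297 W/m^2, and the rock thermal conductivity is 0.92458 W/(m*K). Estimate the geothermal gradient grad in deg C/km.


grad = q / k * 1000
grad = 0.043297 / 0.92458 * 1000
grad = 46.829 deg C/km


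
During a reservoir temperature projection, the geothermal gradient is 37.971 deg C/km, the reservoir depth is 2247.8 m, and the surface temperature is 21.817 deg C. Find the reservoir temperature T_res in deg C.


T_res = T_surf + grad * d / 1000
T_res = 21.817 + 37.971 * 2247.8 / 1000
T_res = 107.17 deg C


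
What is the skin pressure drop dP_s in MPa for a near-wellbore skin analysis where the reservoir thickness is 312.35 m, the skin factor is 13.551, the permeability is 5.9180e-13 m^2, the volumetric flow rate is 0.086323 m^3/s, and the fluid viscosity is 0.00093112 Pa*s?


dP_s = S * q * mu / (2*pi*k*hr) / 1000
dP_s = 13.551 * 0.086323 * 0.00093112 / (2*pi*5.9180e-13*312.35) / 1000
dP_s = 937.7934 kPa
Convert: 937.7934 kPa * 0.001 = 0.93779 MPa
dP_s = 0.93779 MPa


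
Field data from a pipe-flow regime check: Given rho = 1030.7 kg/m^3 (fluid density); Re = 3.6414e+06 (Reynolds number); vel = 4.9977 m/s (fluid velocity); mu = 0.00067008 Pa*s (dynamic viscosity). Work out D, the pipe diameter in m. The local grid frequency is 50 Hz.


D = Re * mu / (rho * vel)
D = 3.6414e+06 * 0.00067008 / (1030.7 * 4.9977)
D = 0.47369 m


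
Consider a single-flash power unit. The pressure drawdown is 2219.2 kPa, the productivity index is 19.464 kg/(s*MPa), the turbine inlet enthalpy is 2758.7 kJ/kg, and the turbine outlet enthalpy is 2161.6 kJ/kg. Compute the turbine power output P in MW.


Step 1: mdot = PI * dP / 1000 = 19.464 * 2219.2 / 1000 = 43.19451 kg/s
Step 2: P = mdot*(h_in - h_out)/1000 = 43.19451*(2758.7 - 2161.6)/1000 = 25.791 MW
P = 25.791 MW


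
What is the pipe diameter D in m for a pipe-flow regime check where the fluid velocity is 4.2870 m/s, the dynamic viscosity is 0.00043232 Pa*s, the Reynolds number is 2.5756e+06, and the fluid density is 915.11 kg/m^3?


D = Re * mu / (rho * vel)
D = 2.5756e+06 * 0.00043232 / (915.11 * 4.2870)
D = 0.28383 m


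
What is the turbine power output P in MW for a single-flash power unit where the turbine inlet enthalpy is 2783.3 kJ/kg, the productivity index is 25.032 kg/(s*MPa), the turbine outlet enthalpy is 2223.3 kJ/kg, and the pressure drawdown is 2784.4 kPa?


Step 1: mdot = PI * dP / 1000 = 25.032 * 2784.4 / 1000 = 69.69910 kg/s
Step 2: P = mdot*(h_in - h_out)/1000 = 69.69910*(2783.3 - 2223.3)/1000 = 39.031 MW
P = 39.031 MW


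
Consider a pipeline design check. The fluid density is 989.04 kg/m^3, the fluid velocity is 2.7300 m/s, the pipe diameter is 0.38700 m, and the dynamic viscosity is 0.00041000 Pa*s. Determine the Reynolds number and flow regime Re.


Step 1: Re = rho*vel*D/mu = 989.04*2.73*0.387/0.00041 = 2.5486e+06
Step 2: Re = 2.5486e+06 > 4000, so flow is turbulent.
Re = 2.5486e+06 (turbulent)


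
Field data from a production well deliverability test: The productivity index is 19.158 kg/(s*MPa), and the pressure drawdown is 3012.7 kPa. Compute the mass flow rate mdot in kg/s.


mdot = PI * dP / 1000
mdot = 19.158 * 3012.7 / 1000
mdot = 57.717 kg/s


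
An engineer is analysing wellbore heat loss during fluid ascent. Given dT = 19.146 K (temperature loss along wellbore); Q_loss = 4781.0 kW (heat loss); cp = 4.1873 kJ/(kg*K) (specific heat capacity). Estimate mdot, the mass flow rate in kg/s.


mdot = Q_loss / (cp * dT)
mdot = 4781.0 / (4.1873 * 19.146)
mdot = 59.636 kg/s


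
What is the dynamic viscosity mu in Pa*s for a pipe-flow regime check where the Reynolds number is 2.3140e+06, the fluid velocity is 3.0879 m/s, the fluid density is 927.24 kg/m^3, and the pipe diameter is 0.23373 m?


mu = rho * vel * D / Re
mu = 927.24 * 3.0879 * 0.23373 / 2.3140e+06
mu = 0.00028921 Pa*s


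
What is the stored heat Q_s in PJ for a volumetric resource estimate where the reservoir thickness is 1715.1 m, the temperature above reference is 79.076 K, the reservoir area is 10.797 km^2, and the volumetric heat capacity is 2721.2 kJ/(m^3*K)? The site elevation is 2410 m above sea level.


Step 1: Vr = A*1e6*hr = 10.797*1e6*1715.1 = 1.851793e+10 m^3
Step 2: Q_s = Vr*rhoc*dT/1e12 = 1.851793e+10*2721.2*79.076/1e12 = 3984.7 PJ
Q_s = 3984.7 PJ


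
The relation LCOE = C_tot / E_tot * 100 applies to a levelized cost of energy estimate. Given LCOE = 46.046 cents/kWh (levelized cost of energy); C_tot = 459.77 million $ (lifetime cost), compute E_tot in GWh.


E_tot = C_tot / LCOE * 100
E_tot = 459.77 / 46.046 * 100
E_tot = 998.50 GWh


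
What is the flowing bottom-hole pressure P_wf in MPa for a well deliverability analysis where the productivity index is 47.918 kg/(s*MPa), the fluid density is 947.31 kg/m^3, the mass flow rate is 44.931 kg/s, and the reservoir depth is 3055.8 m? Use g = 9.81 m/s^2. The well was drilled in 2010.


Step 1: P_i = rho*g*h/1e6 = 947.31*9.81*3055.8/1e6 = 28.39789 MPa
Step 2: P_wf = P_i - mdot/PI = 28.39789 - 44.931/47.918 = 27.460 MPa
P_wf = 27.460 MPa


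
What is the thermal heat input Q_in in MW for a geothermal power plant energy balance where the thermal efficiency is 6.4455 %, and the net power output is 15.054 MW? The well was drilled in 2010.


Q_in = W_net / (eta / 100)
Q_in = 15.054 / (6.4455 / 100)
Q_in = 233.56 MW


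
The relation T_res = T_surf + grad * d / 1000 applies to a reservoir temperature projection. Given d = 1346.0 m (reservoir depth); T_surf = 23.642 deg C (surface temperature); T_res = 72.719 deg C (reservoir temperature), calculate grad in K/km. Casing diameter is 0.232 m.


grad = (T_res - T_surf) / d * 1000
grad = (72.719 - 23.642) / 1346.0 * 1000
grad = 36.46137 deg C/km
Convert: 36.46137 deg C/km * 1.0 = 36.461 K/km
grad = 36.461 K/km


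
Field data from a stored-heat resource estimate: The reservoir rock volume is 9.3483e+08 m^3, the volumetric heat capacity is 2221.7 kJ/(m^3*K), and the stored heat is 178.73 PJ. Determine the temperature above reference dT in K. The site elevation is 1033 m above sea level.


dT = Q_s * 1e12 / (Vr * rhoc)
dT = 178.73 * 1e12 / (9.3483e+08 * 2221.7)
dT = 86.056 K


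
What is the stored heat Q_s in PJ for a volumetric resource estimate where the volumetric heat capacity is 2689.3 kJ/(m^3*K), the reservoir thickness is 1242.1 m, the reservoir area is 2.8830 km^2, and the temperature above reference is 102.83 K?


Step 1: Vr = A*1e6*hr = 2.883*1e6*1242.1 = 3.580974e+09 m^3
Step 2: Q_s = Vr*rhoc*dT/1e12 = 3.580974e+09*2689.3*102.83/1e12 = 990.29 PJ
Q_s = 990.29 PJ


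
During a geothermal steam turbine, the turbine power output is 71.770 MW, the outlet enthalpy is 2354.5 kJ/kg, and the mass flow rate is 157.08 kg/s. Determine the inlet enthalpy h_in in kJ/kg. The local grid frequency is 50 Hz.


h_in = h_out + P * 1000 / mdot
h_in = 2354.5 + 71.770 * 1000 / 157.08
h_in = 2811.4 kJ/kg


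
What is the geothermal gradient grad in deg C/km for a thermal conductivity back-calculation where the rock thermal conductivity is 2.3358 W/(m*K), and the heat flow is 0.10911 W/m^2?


grad = q / k * 1000
grad = 0.10911 / 2.3358 * 1000
grad = 46.712 deg C/km


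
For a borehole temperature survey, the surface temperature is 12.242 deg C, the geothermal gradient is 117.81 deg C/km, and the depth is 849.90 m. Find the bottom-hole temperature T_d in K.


T_d = T_surf + grad * d / 1000
T_d = 12.242 + 117.81 * 849.90 / 1000
T_d = 112.3687 deg C
Convert to K: 112.3687 + 273.15 = 385.52 K
T_d = 385.52 K


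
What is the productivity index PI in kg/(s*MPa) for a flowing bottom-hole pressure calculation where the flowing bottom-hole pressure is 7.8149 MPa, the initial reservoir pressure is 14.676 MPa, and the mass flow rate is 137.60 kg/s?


PI = mdot / (P_i - P_wf)
PI = 137.60 / (14.676 - 7.8149)
PI = 20.055 kg/(s*MPa)


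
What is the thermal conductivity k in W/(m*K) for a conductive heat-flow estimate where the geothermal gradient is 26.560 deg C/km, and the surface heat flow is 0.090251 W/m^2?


k = q * 1000 / grad
k = 0.090251 * 1000 / 26.560
k = 3.3980 W/(m*K)


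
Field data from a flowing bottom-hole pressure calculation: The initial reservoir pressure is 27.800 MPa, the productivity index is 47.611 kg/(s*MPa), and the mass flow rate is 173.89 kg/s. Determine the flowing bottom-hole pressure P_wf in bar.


P_wf = P_i - mdot / PI
P_wf = 27.800 - 173.89 / 47.611
P_wf = 24.14769 MPa
Convert: 24.14769 MPa * 10.0 = 241.48 bar
P_wf = 241.48 bar


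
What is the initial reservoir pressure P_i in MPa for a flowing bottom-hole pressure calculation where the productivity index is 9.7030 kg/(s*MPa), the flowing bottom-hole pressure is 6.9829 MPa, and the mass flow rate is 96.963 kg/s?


P_i = P_wf + mdot / PI
P_i = 6.9829 + 96.963 / 9.7030
P_i = 16.976 MPa


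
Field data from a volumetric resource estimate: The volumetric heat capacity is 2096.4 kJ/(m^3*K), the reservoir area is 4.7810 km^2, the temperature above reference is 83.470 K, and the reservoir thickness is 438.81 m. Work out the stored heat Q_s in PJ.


Step 1: Vr = A*1e6*hr = 4.781*1e6*438.81 = 2.097951e+09 m^3
Step 2: Q_s = Vr*rhoc*dT/1e12 = 2.097951e+09*2096.4*83.47/1e12 = 367.11 PJ
Q_s = 367.11 PJ


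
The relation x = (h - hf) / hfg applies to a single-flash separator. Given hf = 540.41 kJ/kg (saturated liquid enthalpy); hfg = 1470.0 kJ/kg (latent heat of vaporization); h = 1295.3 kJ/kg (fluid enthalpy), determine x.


x = (h - hf) / hfg
x = (1295.3 - 540.41) / 1470.0
x = 0.51353


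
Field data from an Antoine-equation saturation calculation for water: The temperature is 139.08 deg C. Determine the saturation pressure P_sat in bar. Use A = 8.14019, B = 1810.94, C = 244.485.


P_sat = 10^(A - B/(C + T)) / 760 * 0.101325
P_sat = 10^(8.14019 - 1810.94/(244.485 + 139.08)) / 760 * 0.101325
P_sat = 0.3497478 MPa
Convert: 0.3497478 MPa * 10.0 = 3.4975 bar
P_sat = 3.4975 bar


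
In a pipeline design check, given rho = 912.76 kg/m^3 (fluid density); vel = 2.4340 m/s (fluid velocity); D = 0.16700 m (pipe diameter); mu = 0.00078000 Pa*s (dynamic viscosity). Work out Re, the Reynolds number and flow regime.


Step 1: Re = rho*vel*D/mu = 912.76*2.434*0.167/0.00078 = 4.7566e+05
Step 2: Re = 4.7566e+05 > 4000, so flow is turbulent.
Re = 4.7566e+05 (turbulent)


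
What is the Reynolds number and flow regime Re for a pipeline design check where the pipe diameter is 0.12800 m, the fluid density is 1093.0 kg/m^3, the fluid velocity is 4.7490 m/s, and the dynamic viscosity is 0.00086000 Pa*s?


Step 1: Re = rho*vel*D/mu = 1093.0*4.749*0.128/0.00086 = 7.7256e+05
Step 2: Re = 7.7256e+05 > 4000, so flow is turbulent.
Re = 7.7256e+05 (turbulent)


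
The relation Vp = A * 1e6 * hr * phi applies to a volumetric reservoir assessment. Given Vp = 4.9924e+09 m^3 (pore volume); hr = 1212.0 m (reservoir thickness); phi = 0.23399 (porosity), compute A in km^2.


A = Vp / (1e6 * hr * phi)
A = 4.9924e+09 / (1e6 * 1212.0 * 0.23399)
A = 17.604 km^2


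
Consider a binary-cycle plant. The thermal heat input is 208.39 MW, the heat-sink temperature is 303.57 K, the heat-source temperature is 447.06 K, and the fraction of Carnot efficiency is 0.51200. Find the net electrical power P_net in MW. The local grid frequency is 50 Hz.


Step 1: eta = (1 - Tc/Th)*f = (1 - 303.57/447.06)*0.512 = 0.1643334
Step 2: P_net = eta * Q_in = 0.1643334 * 208.39 = 34.245 MW
P_net = 34.245 MW


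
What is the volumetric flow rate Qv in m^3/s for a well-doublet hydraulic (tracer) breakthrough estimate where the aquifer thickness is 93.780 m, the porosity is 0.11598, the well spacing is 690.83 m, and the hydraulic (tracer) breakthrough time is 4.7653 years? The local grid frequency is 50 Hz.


Qv = pi*hr*phi*L^2 / (3*t_bt*365.25*86400)
Qv = pi*93.780*0.11598*690.83^2 / (3*4.7653*365.25*86400)
Qv = 0.036147 m^3/s


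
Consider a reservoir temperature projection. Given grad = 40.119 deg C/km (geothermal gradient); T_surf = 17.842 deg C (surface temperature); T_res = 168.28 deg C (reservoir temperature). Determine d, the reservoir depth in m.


d = (T_res - T_surf) / grad * 1000
d = (168.28 - 17.842) / 40.119 * 1000
d = 3749.8 m


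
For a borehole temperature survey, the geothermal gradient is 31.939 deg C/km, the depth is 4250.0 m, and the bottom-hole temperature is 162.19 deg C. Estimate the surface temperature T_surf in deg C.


T_surf = T_d - grad * d / 1000
T_surf = 162.19 - 31.939 * 4250.0 / 1000
T_surf = 26.449 deg C


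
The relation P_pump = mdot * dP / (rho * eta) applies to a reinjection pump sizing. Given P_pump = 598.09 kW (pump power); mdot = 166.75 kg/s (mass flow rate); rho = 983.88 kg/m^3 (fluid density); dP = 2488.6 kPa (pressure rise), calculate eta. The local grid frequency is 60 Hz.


eta = mdot * dP / (rho * P_pump)
eta = 166.75 * 2488.6 / (983.88 * 598.09)
eta = 0.70520


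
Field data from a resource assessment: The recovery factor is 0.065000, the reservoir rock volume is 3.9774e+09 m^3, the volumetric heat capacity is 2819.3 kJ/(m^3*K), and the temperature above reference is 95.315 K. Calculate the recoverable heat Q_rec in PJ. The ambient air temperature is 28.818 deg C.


Step 1: Q_s = Vr*rhoc*dT/1e12 = 3.9774e+09*2819.3*95.315/1e12 = 1068.813 PJ
Step 2: Q_rec = Q_s * RF = 1068.813 * 0.065 = 69.473 PJ
Q_rec = 69.473 PJ


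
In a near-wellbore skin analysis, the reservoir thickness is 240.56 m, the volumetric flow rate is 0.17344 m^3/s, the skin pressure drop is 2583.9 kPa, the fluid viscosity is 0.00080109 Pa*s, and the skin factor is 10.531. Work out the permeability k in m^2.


k = S*q*mu / (2*pi*dP_s*1000*hr)
k = 10.531*0.17344*0.00080109 / (2*pi*2583.9*1000*240.56)
k = 3.7465e-13 m^2
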